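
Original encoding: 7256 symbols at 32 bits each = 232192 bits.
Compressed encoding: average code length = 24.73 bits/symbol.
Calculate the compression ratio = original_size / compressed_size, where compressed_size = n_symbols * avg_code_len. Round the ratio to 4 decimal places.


original_size = n_symbols * orig_bits = 7256 * 32 = 232192 bits
compressed_size = n_symbols * avg_code_len = 7256 * 24.73 = 179440.88 bits
ratio = original_size / compressed_size = 232192 / 179440.88 = 1.294

Compression ratio = 1.294


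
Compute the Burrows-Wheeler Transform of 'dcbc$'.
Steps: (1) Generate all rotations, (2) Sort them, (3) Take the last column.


Rotations (sorted):
  0: $dcbc -> last char: c
  1: bc$dc -> last char: c
  2: c$dcb -> last char: b
  3: cbc$d -> last char: d
  4: dcbc$ -> last char: $


BWT = ccbd$


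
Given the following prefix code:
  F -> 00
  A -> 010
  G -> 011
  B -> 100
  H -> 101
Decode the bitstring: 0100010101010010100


Decoding step by step:
Bits 010 -> A
Bits 00 -> F
Bits 101 -> H
Bits 010 -> A
Bits 100 -> B
Bits 101 -> H
Bits 00 -> F


Decoded message: AFHABHF


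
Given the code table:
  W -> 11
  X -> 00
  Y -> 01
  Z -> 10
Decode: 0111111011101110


Decoding:
01 -> Y
11 -> W
11 -> W
10 -> Z
11 -> W
10 -> Z
11 -> W
10 -> Z


Result: YWWZWZWZ


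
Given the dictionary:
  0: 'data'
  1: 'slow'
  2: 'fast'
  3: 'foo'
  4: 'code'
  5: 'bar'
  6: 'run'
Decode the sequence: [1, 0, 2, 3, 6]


Look up each index in the dictionary:
  1 -> 'slow'
  0 -> 'data'
  2 -> 'fast'
  3 -> 'foo'
  6 -> 'run'

Decoded: "slow data fast foo run"


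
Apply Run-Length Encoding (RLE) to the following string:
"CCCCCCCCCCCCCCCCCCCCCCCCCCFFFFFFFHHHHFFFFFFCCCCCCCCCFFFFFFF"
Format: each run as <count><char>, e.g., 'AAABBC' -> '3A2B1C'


Scanning runs left to right:
  i=0: run of 'C' x 26 -> '26C'
  i=26: run of 'F' x 7 -> '7F'
  i=33: run of 'H' x 4 -> '4H'
  i=37: run of 'F' x 6 -> '6F'
  i=43: run of 'C' x 9 -> '9C'
  i=52: run of 'F' x 7 -> '7F'

RLE = 26C7F4H6F9C7F


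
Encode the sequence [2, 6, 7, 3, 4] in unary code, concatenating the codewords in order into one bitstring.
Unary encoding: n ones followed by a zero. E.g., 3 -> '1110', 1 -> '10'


Encode each number as n ones followed by a terminating 0:
  2 -> 110 (3 bits)
  6 -> 1111110 (7 bits)
  7 -> 11111110 (8 bits)
  3 -> 1110 (4 bits)
  4 -> 11110 (5 bits)
Total length = 3 + 7 + 8 + 4 + 5 = 27 bits.

Unary([2, 6, 7, 3, 4]) = 110111111011111110111011110 (27 bits)


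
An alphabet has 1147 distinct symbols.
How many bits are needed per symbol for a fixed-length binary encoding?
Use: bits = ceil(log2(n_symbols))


log2(1147) = 10.1636
Bracket: 2^10 = 1024 < 1147 <= 2^11 = 2048
So ceil(log2(1147)) = 11

bits = ceil(log2(1147)) = ceil(10.1636) = 11 bits


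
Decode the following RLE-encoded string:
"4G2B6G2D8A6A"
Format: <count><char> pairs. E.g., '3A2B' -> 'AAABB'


Expanding each <count><char> pair:
  4G -> 'GGGG'
  2B -> 'BB'
  6G -> 'GGGGGG'
  2D -> 'DD'
  8A -> 'AAAAAAAA'
  6A -> 'AAAAAA'

Decoded = GGGGBBGGGGGGDDAAAAAAAAAAAAAA


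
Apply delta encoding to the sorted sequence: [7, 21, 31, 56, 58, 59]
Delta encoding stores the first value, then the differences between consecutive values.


First value: 7
Deltas:
  21 - 7 = 14
  31 - 21 = 10
  56 - 31 = 25
  58 - 56 = 2
  59 - 58 = 1


Delta encoded: [7, 14, 10, 25, 2, 1]


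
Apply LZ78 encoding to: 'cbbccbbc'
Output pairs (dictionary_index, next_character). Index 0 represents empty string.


LZ78 encoding steps:
Dictionary: {0: ''}
Step 1: w='' (idx 0), next='c' -> output (0, 'c'), add 'c' as idx 1
Step 2: w='' (idx 0), next='b' -> output (0, 'b'), add 'b' as idx 2
Step 3: w='b' (idx 2), next='c' -> output (2, 'c'), add 'bc' as idx 3
Step 4: w='c' (idx 1), next='b' -> output (1, 'b'), add 'cb' as idx 4
Step 5: w='bc' (idx 3), end of input -> output (3, '')


Encoded: [(0, 'c'), (0, 'b'), (2, 'c'), (1, 'b'), (3, '')]


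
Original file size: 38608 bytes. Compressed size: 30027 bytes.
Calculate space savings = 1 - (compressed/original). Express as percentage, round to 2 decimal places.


ratio = compressed/original = 30027/38608 = 0.77774
savings = 1 - ratio = 1 - 0.77774 = 0.22226
as a percentage: 0.22226 * 100 = 22.23%

Space savings = 1 - 30027/38608 = 22.23%


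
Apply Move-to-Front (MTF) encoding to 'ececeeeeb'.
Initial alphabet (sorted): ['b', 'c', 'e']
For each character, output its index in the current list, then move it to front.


MTF encoding:
'e': index 2 in ['b', 'c', 'e'] -> ['e', 'b', 'c']
'c': index 2 in ['e', 'b', 'c'] -> ['c', 'e', 'b']
'e': index 1 in ['c', 'e', 'b'] -> ['e', 'c', 'b']
'c': index 1 in ['e', 'c', 'b'] -> ['c', 'e', 'b']
'e': index 1 in ['c', 'e', 'b'] -> ['e', 'c', 'b']
'e': index 0 in ['e', 'c', 'b'] -> ['e', 'c', 'b']
'e': index 0 in ['e', 'c', 'b'] -> ['e', 'c', 'b']
'e': index 0 in ['e', 'c', 'b'] -> ['e', 'c', 'b']
'b': index 2 in ['e', 'c', 'b'] -> ['b', 'e', 'c']


Output: [2, 2, 1, 1, 1, 0, 0, 0, 2]


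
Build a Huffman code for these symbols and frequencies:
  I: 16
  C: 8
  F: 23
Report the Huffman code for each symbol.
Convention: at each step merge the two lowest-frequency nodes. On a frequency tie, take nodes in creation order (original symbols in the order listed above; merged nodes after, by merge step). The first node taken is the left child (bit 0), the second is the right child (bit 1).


Huffman tree construction:
Step 1: Merge C(8) + I(16) = 24
Step 2: Merge F(23) + (C+I)(24) = 47
Read each symbol's code off the tree from the root (left child = 0, right child = 1).

Codes:
  I: 11 (length 2)
  C: 10 (length 2)
  F: 0 (length 1)
Average code length: 71/47 = 1.5106 bits/symbol


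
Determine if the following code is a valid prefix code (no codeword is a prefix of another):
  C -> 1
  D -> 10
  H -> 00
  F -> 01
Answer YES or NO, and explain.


Checking each pair (does one codeword prefix another?):
  C='1' vs D='10': prefix -- VIOLATION

NO -- this is NOT a valid prefix code. C (1) is a prefix of D (10).


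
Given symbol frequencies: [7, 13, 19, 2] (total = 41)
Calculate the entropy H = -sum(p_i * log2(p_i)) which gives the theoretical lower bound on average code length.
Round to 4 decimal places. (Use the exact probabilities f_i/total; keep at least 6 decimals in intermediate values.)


Per-symbol terms -p_i * log2(p_i) with p_i = f_i/41:
  p = 7/41 = 0.170732: log2(p) = -2.550197, -p*log2(p) = 0.435400
  p = 13/41 = 0.317073: log2(p) = -1.657112, -p*log2(p) = 0.525426
  p = 19/41 = 0.463415: log2(p) = -1.109624, -p*log2(p) = 0.514216
  p = 2/41 = 0.048780: log2(p) = -4.357552, -p*log2(p) = 0.212564
H = 0.435400 + 0.525426 + 0.514216 + 0.212564 = 1.687606

H = 1.6876 bits/symbol


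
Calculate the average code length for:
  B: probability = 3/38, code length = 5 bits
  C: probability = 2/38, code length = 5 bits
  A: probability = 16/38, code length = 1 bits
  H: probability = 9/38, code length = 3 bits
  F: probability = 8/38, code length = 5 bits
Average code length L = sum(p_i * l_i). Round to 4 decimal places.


Weighted contributions p_i * l_i:
  B: (3/38) * 5 = 15/38
  C: (2/38) * 5 = 10/38
  A: (16/38) * 1 = 16/38
  H: (9/38) * 3 = 27/38
  F: (8/38) * 5 = 40/38
Sum = (15 + 10 + 16 + 27 + 40)/38 = 108/38

L = 108/38 = 2.8421 bits/symbol


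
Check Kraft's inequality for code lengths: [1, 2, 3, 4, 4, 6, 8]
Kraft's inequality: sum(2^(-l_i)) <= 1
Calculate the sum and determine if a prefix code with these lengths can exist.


Sum = 2^(-1) + 2^(-2) + 2^(-3) + 2^(-4) + 2^(-4) + 2^(-6) + 2^(-8)
    = 0.5 + 0.25 + 0.125 + 0.0625 + 0.0625 + 0.015625 + 0.00390625
    = 261/256 = 1.01953125
Since 1.01953125 > 1, Kraft's inequality is NOT satisfied.
A prefix code with these lengths CANNOT exist.

Kraft sum = 1.01953125. Not satisfied.


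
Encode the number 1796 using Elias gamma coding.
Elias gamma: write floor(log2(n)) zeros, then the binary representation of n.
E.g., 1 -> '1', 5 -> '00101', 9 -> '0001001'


num_bits = floor(log2(1796)) + 1 = 11
leading_zeros = num_bits - 1 = 10
binary(1796) = 11100000100

Elias gamma(1796) = '0000000000' + '11100000100' = 000000000011100000100 (21 bits)


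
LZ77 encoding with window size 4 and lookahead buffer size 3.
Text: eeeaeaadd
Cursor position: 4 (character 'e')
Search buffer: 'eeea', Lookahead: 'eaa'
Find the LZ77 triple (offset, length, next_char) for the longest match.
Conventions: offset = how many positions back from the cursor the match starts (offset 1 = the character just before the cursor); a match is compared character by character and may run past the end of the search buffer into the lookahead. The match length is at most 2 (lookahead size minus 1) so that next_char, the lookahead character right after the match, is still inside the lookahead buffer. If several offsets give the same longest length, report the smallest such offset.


Try each offset into the search buffer:
  offset=1 (pos 3, char 'a'): match length 0
  offset=2 (pos 2, char 'e'): match length 2
  offset=3 (pos 1, char 'e'): match length 1
  offset=4 (pos 0, char 'e'): match length 1
Longest match has length 2 at offset 2.
next_char = character at position 4 + 2 = 6 -> 'a'

Best match: offset=2, length=2 (matching 'ea' starting at position 2)
LZ77 triple: (2, 2, 'a')


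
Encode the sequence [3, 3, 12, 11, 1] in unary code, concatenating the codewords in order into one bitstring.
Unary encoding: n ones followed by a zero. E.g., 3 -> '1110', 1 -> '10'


Encode each number as n ones followed by a terminating 0:
  3 -> 1110 (4 bits)
  3 -> 1110 (4 bits)
  12 -> 1111111111110 (13 bits)
  11 -> 111111111110 (12 bits)
  1 -> 10 (2 bits)
Total length = 4 + 4 + 13 + 12 + 2 = 35 bits.

Unary([3, 3, 12, 11, 1]) = 11101110111111111111011111111111010 (35 bits)


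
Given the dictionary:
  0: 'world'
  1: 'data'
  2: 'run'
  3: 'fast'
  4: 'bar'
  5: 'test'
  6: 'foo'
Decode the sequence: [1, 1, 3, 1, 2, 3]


Look up each index in the dictionary:
  1 -> 'data'
  1 -> 'data'
  3 -> 'fast'
  1 -> 'data'
  2 -> 'run'
  3 -> 'fast'

Decoded: "data data fast data run fast"


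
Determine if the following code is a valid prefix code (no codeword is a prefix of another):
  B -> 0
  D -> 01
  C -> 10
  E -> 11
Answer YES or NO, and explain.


Checking each pair (does one codeword prefix another?):
  B='0' vs D='01': prefix -- VIOLATION

NO -- this is NOT a valid prefix code. B (0) is a prefix of D (01).


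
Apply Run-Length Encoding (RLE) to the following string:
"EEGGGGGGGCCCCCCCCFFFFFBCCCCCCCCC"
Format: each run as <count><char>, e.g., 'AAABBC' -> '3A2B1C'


Scanning runs left to right:
  i=0: run of 'E' x 2 -> '2E'
  i=2: run of 'G' x 7 -> '7G'
  i=9: run of 'C' x 8 -> '8C'
  i=17: run of 'F' x 5 -> '5F'
  i=22: run of 'B' x 1 -> '1B'
  i=23: run of 'C' x 9 -> '9C'

RLE = 2E7G8C5F1B9C


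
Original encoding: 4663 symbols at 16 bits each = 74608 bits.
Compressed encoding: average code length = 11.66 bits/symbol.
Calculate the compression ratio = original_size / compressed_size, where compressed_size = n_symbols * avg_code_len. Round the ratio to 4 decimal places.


original_size = n_symbols * orig_bits = 4663 * 16 = 74608 bits
compressed_size = n_symbols * avg_code_len = 4663 * 11.66 = 54370.58 bits
ratio = original_size / compressed_size = 74608 / 54370.58 = 1.3722

Compression ratio = 1.3722


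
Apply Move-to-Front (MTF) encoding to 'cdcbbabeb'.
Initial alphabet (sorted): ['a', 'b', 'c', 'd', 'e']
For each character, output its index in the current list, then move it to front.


MTF encoding:
'c': index 2 in ['a', 'b', 'c', 'd', 'e'] -> ['c', 'a', 'b', 'd', 'e']
'd': index 3 in ['c', 'a', 'b', 'd', 'e'] -> ['d', 'c', 'a', 'b', 'e']
'c': index 1 in ['d', 'c', 'a', 'b', 'e'] -> ['c', 'd', 'a', 'b', 'e']
'b': index 3 in ['c', 'd', 'a', 'b', 'e'] -> ['b', 'c', 'd', 'a', 'e']
'b': index 0 in ['b', 'c', 'd', 'a', 'e'] -> ['b', 'c', 'd', 'a', 'e']
'a': index 3 in ['b', 'c', 'd', 'a', 'e'] -> ['a', 'b', 'c', 'd', 'e']
'b': index 1 in ['a', 'b', 'c', 'd', 'e'] -> ['b', 'a', 'c', 'd', 'e']
'e': index 4 in ['b', 'a', 'c', 'd', 'e'] -> ['e', 'b', 'a', 'c', 'd']
'b': index 1 in ['e', 'b', 'a', 'c', 'd'] -> ['b', 'e', 'a', 'c', 'd']


Output: [2, 3, 1, 3, 0, 3, 1, 4, 1]


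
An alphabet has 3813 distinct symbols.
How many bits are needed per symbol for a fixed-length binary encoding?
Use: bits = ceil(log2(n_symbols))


log2(3813) = 11.8967
Bracket: 2^11 = 2048 < 3813 <= 2^12 = 4096
So ceil(log2(3813)) = 12

bits = ceil(log2(3813)) = ceil(11.8967) = 12 bits


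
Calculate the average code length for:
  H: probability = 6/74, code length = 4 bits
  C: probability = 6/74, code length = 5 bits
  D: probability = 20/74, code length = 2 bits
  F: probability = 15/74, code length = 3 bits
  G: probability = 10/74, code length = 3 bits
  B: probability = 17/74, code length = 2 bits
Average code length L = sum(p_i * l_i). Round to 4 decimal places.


Weighted contributions p_i * l_i:
  H: (6/74) * 4 = 24/74
  C: (6/74) * 5 = 30/74
  D: (20/74) * 2 = 40/74
  F: (15/74) * 3 = 45/74
  G: (10/74) * 3 = 30/74
  B: (17/74) * 2 = 34/74
Sum = (24 + 30 + 40 + 45 + 30 + 34)/74 = 203/74

L = 203/74 = 2.7432 bits/symbol


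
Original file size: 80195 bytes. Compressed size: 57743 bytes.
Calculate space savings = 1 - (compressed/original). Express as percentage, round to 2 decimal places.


ratio = compressed/original = 57743/80195 = 0.720032
savings = 1 - ratio = 1 - 0.720032 = 0.279968
as a percentage: 0.279968 * 100 = 28.0%

Space savings = 1 - 57743/80195 = 28.0%


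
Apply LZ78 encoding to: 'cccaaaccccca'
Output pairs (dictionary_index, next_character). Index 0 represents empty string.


LZ78 encoding steps:
Dictionary: {0: ''}
Step 1: w='' (idx 0), next='c' -> output (0, 'c'), add 'c' as idx 1
Step 2: w='c' (idx 1), next='c' -> output (1, 'c'), add 'cc' as idx 2
Step 3: w='' (idx 0), next='a' -> output (0, 'a'), add 'a' as idx 3
Step 4: w='a' (idx 3), next='a' -> output (3, 'a'), add 'aa' as idx 4
Step 5: w='cc' (idx 2), next='c' -> output (2, 'c'), add 'ccc' as idx 5
Step 6: w='cc' (idx 2), next='a' -> output (2, 'a'), add 'cca' as idx 6


Encoded: [(0, 'c'), (1, 'c'), (0, 'a'), (3, 'a'), (2, 'c'), (2, 'a')]


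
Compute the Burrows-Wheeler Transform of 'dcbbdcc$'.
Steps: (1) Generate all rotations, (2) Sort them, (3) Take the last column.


Rotations (sorted):
  0: $dcbbdcc -> last char: c
  1: bbdcc$dc -> last char: c
  2: bdcc$dcb -> last char: b
  3: c$dcbbdc -> last char: c
  4: cbbdcc$d -> last char: d
  5: cc$dcbbd -> last char: d
  6: dcbbdcc$ -> last char: $
  7: dcc$dcbb -> last char: b


BWT = ccbcdd$b


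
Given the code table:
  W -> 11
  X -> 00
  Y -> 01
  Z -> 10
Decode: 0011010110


Decoding:
00 -> X
11 -> W
01 -> Y
01 -> Y
10 -> Z


Result: XWYYZ


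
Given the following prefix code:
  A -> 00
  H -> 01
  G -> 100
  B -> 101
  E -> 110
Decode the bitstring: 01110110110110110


Decoding step by step:
Bits 01 -> H
Bits 110 -> E
Bits 110 -> E
Bits 110 -> E
Bits 110 -> E
Bits 110 -> E


Decoded message: HEEEEE


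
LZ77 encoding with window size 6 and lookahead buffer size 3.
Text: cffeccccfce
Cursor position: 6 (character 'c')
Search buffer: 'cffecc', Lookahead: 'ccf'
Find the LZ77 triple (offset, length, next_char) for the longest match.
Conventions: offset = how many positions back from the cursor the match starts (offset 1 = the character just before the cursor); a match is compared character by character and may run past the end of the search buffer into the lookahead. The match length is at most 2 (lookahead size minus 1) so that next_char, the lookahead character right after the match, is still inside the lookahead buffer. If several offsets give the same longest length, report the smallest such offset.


Try each offset into the search buffer:
  offset=1 (pos 5, char 'c'): match length 2
  offset=2 (pos 4, char 'c'): match length 2
  offset=3 (pos 3, char 'e'): match length 0
  offset=4 (pos 2, char 'f'): match length 0
  offset=5 (pos 1, char 'f'): match length 0
  offset=6 (pos 0, char 'c'): match length 1
Longest match has length 2, found at offsets 1, 2; take the smallest, offset 1.
next_char = character at position 6 + 2 = 8 -> 'f'

Best match: offset=1, length=2 (matching 'cc' starting at position 5)
LZ77 triple: (1, 2, 'f')


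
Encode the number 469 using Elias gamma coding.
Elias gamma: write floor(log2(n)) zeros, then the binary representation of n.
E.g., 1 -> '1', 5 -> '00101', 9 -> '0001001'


num_bits = floor(log2(469)) + 1 = 9
leading_zeros = num_bits - 1 = 8
binary(469) = 111010101

Elias gamma(469) = '00000000' + '111010101' = 00000000111010101 (17 bits)


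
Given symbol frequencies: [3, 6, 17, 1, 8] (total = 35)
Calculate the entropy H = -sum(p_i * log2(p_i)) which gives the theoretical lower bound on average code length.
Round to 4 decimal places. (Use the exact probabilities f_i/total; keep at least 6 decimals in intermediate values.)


Per-symbol terms -p_i * log2(p_i) with p_i = f_i/35:
  p = 3/35 = 0.085714: log2(p) = -3.544321, -p*log2(p) = 0.303799
  p = 6/35 = 0.171429: log2(p) = -2.544321, -p*log2(p) = 0.436169
  p = 17/35 = 0.485714: log2(p) = -1.041820, -p*log2(p) = 0.506027
  p = 1/35 = 0.028571: log2(p) = -5.129283, -p*log2(p) = 0.146551
  p = 8/35 = 0.228571: log2(p) = -2.129283, -p*log2(p) = 0.486693
H = 0.303799 + 0.436169 + 0.506027 + 0.146551 + 0.486693 = 1.879239

H = 1.8792 bits/symbol


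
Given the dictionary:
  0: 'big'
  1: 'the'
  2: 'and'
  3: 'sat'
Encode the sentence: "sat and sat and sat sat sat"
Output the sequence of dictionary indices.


Look up each word in the dictionary:
  'sat' -> 3
  'and' -> 2
  'sat' -> 3
  'and' -> 2
  'sat' -> 3
  'sat' -> 3
  'sat' -> 3

Encoded: [3, 2, 3, 2, 3, 3, 3]


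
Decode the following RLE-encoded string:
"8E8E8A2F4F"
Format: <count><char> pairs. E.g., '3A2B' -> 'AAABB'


Expanding each <count><char> pair:
  8E -> 'EEEEEEEE'
  8E -> 'EEEEEEEE'
  8A -> 'AAAAAAAA'
  2F -> 'FF'
  4F -> 'FFFF'

Decoded = EEEEEEEEEEEEEEEEAAAAAAAAFFFFFF


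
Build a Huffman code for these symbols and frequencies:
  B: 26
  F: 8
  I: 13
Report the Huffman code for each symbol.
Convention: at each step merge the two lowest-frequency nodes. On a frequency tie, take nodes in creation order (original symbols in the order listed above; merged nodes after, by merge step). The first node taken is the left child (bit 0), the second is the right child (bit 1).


Huffman tree construction:
Step 1: Merge F(8) + I(13) = 21
Step 2: Merge (F+I)(21) + B(26) = 47
Read each symbol's code off the tree from the root (left child = 0, right child = 1).

Codes:
  B: 1 (length 1)
  F: 00 (length 2)
  I: 01 (length 2)
Average code length: 68/47 = 1.4468 bits/symbol


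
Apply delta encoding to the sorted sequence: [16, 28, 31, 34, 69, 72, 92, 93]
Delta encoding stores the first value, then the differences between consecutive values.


First value: 16
Deltas:
  28 - 16 = 12
  31 - 28 = 3
  34 - 31 = 3
  69 - 34 = 35
  72 - 69 = 3
  92 - 72 = 20
  93 - 92 = 1


Delta encoded: [16, 12, 3, 3, 35, 3, 20, 1]


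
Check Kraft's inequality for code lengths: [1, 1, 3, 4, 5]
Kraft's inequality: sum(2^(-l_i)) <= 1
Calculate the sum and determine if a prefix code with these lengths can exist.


Sum = 2^(-1) + 2^(-1) + 2^(-3) + 2^(-4) + 2^(-5)
    = 0.5 + 0.5 + 0.125 + 0.0625 + 0.03125
    = 39/32 = 1.21875
Since 1.21875 > 1, Kraft's inequality is NOT satisfied.
A prefix code with these lengths CANNOT exist.

Kraft sum = 1.21875. Not satisfied.


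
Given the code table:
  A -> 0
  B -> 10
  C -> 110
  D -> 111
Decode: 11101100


Decoding:
111 -> D
0 -> A
110 -> C
0 -> A


Result: DACA


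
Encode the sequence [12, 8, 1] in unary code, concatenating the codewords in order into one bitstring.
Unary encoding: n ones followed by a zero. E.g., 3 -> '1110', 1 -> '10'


Encode each number as n ones followed by a terminating 0:
  12 -> 1111111111110 (13 bits)
  8 -> 111111110 (9 bits)
  1 -> 10 (2 bits)
Total length = 13 + 9 + 2 = 24 bits.

Unary([12, 8, 1]) = 111111111111011111111010 (24 bits)


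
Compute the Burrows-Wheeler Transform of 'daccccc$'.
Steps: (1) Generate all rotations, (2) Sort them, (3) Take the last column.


Rotations (sorted):
  0: $daccccc -> last char: c
  1: accccc$d -> last char: d
  2: c$dacccc -> last char: c
  3: cc$daccc -> last char: c
  4: ccc$dacc -> last char: c
  5: cccc$dac -> last char: c
  6: ccccc$da -> last char: a
  7: daccccc$ -> last char: $


BWT = cdcccca$


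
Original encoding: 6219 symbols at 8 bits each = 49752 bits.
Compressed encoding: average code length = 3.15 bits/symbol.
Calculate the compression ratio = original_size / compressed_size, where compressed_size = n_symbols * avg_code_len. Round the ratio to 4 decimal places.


original_size = n_symbols * orig_bits = 6219 * 8 = 49752 bits
compressed_size = n_symbols * avg_code_len = 6219 * 3.15 = 19589.85 bits
ratio = original_size / compressed_size = 49752 / 19589.85 = 2.5397

Compression ratio = 2.5397


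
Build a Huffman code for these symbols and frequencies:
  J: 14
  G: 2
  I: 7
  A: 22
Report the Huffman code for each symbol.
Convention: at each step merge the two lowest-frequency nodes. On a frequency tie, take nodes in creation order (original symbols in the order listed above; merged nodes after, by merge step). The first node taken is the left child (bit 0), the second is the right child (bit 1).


Huffman tree construction:
Step 1: Merge G(2) + I(7) = 9
Step 2: Merge (G+I)(9) + J(14) = 23
Step 3: Merge A(22) + ((G+I)+J)(23) = 45
Read each symbol's code off the tree from the root (left child = 0, right child = 1).

Codes:
  J: 11 (length 2)
  G: 100 (length 3)
  I: 101 (length 3)
  A: 0 (length 1)
Average code length: 77/45 = 1.7111 bits/symbol


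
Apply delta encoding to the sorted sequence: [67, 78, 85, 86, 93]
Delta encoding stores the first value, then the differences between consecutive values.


First value: 67
Deltas:
  78 - 67 = 11
  85 - 78 = 7
  86 - 85 = 1
  93 - 86 = 7


Delta encoded: [67, 11, 7, 1, 7]


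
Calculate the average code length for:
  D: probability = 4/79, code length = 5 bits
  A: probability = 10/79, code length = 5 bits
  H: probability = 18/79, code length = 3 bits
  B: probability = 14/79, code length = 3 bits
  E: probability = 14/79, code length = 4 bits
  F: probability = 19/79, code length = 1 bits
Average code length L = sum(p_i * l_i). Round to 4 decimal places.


Weighted contributions p_i * l_i:
  D: (4/79) * 5 = 20/79
  A: (10/79) * 5 = 50/79
  H: (18/79) * 3 = 54/79
  B: (14/79) * 3 = 42/79
  E: (14/79) * 4 = 56/79
  F: (19/79) * 1 = 19/79
Sum = (20 + 50 + 54 + 42 + 56 + 19)/79 = 241/79

L = 241/79 = 3.0506 bits/symbol


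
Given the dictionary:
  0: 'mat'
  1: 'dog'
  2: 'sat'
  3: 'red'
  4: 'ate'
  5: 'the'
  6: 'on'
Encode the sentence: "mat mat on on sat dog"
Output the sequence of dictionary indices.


Look up each word in the dictionary:
  'mat' -> 0
  'mat' -> 0
  'on' -> 6
  'on' -> 6
  'sat' -> 2
  'dog' -> 1

Encoded: [0, 0, 6, 6, 2, 1]


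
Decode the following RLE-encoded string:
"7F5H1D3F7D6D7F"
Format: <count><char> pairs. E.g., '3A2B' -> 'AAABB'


Expanding each <count><char> pair:
  7F -> 'FFFFFFF'
  5H -> 'HHHHH'
  1D -> 'D'
  3F -> 'FFF'
  7D -> 'DDDDDDD'
  6D -> 'DDDDDD'
  7F -> 'FFFFFFF'

Decoded = FFFFFFFHHHHHDFFFDDDDDDDDDDDDDFFFFFFF


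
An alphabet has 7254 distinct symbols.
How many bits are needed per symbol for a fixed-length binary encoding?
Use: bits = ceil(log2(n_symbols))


log2(7254) = 12.8246
Bracket: 2^12 = 4096 < 7254 <= 2^13 = 8192
So ceil(log2(7254)) = 13

bits = ceil(log2(7254)) = ceil(12.8246) = 13 bits


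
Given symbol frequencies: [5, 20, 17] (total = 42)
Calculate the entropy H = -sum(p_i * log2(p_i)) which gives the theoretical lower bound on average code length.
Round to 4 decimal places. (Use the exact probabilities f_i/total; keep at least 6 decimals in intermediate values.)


Per-symbol terms -p_i * log2(p_i) with p_i = f_i/42:
  p = 5/42 = 0.119048: log2(p) = -3.070389, -p*log2(p) = 0.365523
  p = 20/42 = 0.476190: log2(p) = -1.070389, -p*log2(p) = 0.509709
  p = 17/42 = 0.404762: log2(p) = -1.304855, -p*log2(p) = 0.528155
H = 0.365523 + 0.509709 + 0.528155 = 1.403387

H = 1.4034 bits/symbol


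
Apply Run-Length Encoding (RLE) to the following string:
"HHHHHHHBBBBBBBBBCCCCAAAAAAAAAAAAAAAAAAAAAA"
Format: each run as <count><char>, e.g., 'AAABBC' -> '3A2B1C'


Scanning runs left to right:
  i=0: run of 'H' x 7 -> '7H'
  i=7: run of 'B' x 9 -> '9B'
  i=16: run of 'C' x 4 -> '4C'
  i=20: run of 'A' x 22 -> '22A'

RLE = 7H9B4C22A


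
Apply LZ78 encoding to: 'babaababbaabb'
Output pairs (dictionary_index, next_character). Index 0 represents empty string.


LZ78 encoding steps:
Dictionary: {0: ''}
Step 1: w='' (idx 0), next='b' -> output (0, 'b'), add 'b' as idx 1
Step 2: w='' (idx 0), next='a' -> output (0, 'a'), add 'a' as idx 2
Step 3: w='b' (idx 1), next='a' -> output (1, 'a'), add 'ba' as idx 3
Step 4: w='a' (idx 2), next='b' -> output (2, 'b'), add 'ab' as idx 4
Step 5: w='ab' (idx 4), next='b' -> output (4, 'b'), add 'abb' as idx 5
Step 6: w='a' (idx 2), next='a' -> output (2, 'a'), add 'aa' as idx 6
Step 7: w='b' (idx 1), next='b' -> output (1, 'b'), add 'bb' as idx 7


Encoded: [(0, 'b'), (0, 'a'), (1, 'a'), (2, 'b'), (4, 'b'), (2, 'a'), (1, 'b')]


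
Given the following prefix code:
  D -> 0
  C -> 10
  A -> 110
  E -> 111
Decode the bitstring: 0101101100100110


Decoding step by step:
Bits 0 -> D
Bits 10 -> C
Bits 110 -> A
Bits 110 -> A
Bits 0 -> D
Bits 10 -> C
Bits 0 -> D
Bits 110 -> A


Decoded message: DCAADCDA


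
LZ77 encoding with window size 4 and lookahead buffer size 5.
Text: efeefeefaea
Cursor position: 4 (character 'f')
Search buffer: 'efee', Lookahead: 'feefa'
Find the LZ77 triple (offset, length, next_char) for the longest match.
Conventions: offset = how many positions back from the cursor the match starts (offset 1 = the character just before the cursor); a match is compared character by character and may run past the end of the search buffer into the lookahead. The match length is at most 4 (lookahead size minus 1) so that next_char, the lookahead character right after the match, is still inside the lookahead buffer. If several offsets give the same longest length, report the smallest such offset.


Try each offset into the search buffer:
  offset=1 (pos 3, char 'e'): match length 0
  offset=2 (pos 2, char 'e'): match length 0
  offset=3 (pos 1, char 'f'): match length 4
  offset=4 (pos 0, char 'e'): match length 0
Longest match has length 4 at offset 3.
next_char = character at position 4 + 4 = 8 -> 'a'

Best match: offset=3, length=4 (matching 'feef' starting at position 1)
LZ77 triple: (3, 4, 'a')


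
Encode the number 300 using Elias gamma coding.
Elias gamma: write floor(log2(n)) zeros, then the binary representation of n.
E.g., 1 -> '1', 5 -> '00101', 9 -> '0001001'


num_bits = floor(log2(300)) + 1 = 9
leading_zeros = num_bits - 1 = 8
binary(300) = 100101100

Elias gamma(300) = '00000000' + '100101100' = 00000000100101100 (17 bits)


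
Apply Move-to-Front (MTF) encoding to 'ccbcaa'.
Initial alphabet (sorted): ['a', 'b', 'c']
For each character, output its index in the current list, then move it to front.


MTF encoding:
'c': index 2 in ['a', 'b', 'c'] -> ['c', 'a', 'b']
'c': index 0 in ['c', 'a', 'b'] -> ['c', 'a', 'b']
'b': index 2 in ['c', 'a', 'b'] -> ['b', 'c', 'a']
'c': index 1 in ['b', 'c', 'a'] -> ['c', 'b', 'a']
'a': index 2 in ['c', 'b', 'a'] -> ['a', 'c', 'b']
'a': index 0 in ['a', 'c', 'b'] -> ['a', 'c', 'b']


Output: [2, 0, 2, 1, 2, 0]


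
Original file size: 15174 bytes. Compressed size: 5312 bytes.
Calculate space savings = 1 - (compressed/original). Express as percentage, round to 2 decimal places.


ratio = compressed/original = 5312/15174 = 0.350072
savings = 1 - ratio = 1 - 0.350072 = 0.649928
as a percentage: 0.649928 * 100 = 64.99%

Space savings = 1 - 5312/15174 = 64.99%


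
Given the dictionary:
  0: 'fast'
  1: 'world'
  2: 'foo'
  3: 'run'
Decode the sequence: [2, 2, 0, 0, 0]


Look up each index in the dictionary:
  2 -> 'foo'
  2 -> 'foo'
  0 -> 'fast'
  0 -> 'fast'
  0 -> 'fast'

Decoded: "foo foo fast fast fast"


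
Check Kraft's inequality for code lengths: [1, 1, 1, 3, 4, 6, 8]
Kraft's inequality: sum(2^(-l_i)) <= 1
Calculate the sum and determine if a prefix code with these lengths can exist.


Sum = 2^(-1) + 2^(-1) + 2^(-1) + 2^(-3) + 2^(-4) + 2^(-6) + 2^(-8)
    = 0.5 + 0.5 + 0.5 + 0.125 + 0.0625 + 0.015625 + 0.00390625
    = 437/256 = 1.70703125
Since 1.70703125 > 1, Kraft's inequality is NOT satisfied.
A prefix code with these lengths CANNOT exist.

Kraft sum = 1.70703125. Not satisfied.


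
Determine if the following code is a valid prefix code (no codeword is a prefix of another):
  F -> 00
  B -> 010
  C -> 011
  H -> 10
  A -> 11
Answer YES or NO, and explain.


Checking each pair (does one codeword prefix another?):
  F='00' vs B='010': no prefix
  F='00' vs C='011': no prefix
  F='00' vs H='10': no prefix
  F='00' vs A='11': no prefix
  B='010' vs F='00': no prefix
  B='010' vs C='011': no prefix
  B='010' vs H='10': no prefix
  B='010' vs A='11': no prefix
  C='011' vs F='00': no prefix
  C='011' vs B='010': no prefix
  C='011' vs H='10': no prefix
  C='011' vs A='11': no prefix
  H='10' vs F='00': no prefix
  H='10' vs B='010': no prefix
  H='10' vs C='011': no prefix
  H='10' vs A='11': no prefix
  A='11' vs F='00': no prefix
  A='11' vs B='010': no prefix
  A='11' vs C='011': no prefix
  A='11' vs H='10': no prefix
No violation found over all pairs.

YES -- this is a valid prefix code. No codeword is a prefix of any other codeword.


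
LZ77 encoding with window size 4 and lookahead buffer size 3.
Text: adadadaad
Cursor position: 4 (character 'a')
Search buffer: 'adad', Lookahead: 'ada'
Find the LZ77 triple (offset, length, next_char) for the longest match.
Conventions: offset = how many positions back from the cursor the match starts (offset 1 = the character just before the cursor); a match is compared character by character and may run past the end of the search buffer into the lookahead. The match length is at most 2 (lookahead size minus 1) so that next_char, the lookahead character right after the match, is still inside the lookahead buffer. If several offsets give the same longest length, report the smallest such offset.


Try each offset into the search buffer:
  offset=1 (pos 3, char 'd'): match length 0
  offset=2 (pos 2, char 'a'): match length 2
  offset=3 (pos 1, char 'd'): match length 0
  offset=4 (pos 0, char 'a'): match length 2
Longest match has length 2, found at offsets 2, 4; take the smallest, offset 2.
next_char = character at position 4 + 2 = 6 -> 'a'

Best match: offset=2, length=2 (matching 'ad' starting at position 2)
LZ77 triple: (2, 2, 'a')


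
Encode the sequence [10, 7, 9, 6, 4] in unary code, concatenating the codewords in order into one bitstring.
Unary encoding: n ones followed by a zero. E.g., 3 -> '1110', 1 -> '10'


Encode each number as n ones followed by a terminating 0:
  10 -> 11111111110 (11 bits)
  7 -> 11111110 (8 bits)
  9 -> 1111111110 (10 bits)
  6 -> 1111110 (7 bits)
  4 -> 11110 (5 bits)
Total length = 11 + 8 + 10 + 7 + 5 = 41 bits.

Unary([10, 7, 9, 6, 4]) = 11111111110111111101111111110111111011110 (41 bits)


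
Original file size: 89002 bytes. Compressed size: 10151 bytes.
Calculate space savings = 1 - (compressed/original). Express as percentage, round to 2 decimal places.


ratio = compressed/original = 10151/89002 = 0.114054
savings = 1 - ratio = 1 - 0.114054 = 0.885946
as a percentage: 0.885946 * 100 = 88.59%

Space savings = 1 - 10151/89002 = 88.59%


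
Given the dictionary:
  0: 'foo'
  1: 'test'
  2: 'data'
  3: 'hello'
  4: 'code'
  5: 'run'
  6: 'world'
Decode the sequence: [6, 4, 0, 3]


Look up each index in the dictionary:
  6 -> 'world'
  4 -> 'code'
  0 -> 'foo'
  3 -> 'hello'

Decoded: "world code foo hello"


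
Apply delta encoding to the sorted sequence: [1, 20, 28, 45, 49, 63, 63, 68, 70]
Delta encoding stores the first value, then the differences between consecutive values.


First value: 1
Deltas:
  20 - 1 = 19
  28 - 20 = 8
  45 - 28 = 17
  49 - 45 = 4
  63 - 49 = 14
  63 - 63 = 0
  68 - 63 = 5
  70 - 68 = 2


Delta encoded: [1, 19, 8, 17, 4, 14, 0, 5, 2]


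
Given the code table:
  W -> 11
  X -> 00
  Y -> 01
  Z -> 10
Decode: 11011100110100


Decoding:
11 -> W
01 -> Y
11 -> W
00 -> X
11 -> W
01 -> Y
00 -> X


Result: WYWXWYX


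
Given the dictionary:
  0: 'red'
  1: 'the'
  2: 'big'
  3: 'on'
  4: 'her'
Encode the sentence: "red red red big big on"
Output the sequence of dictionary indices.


Look up each word in the dictionary:
  'red' -> 0
  'red' -> 0
  'red' -> 0
  'big' -> 2
  'big' -> 2
  'on' -> 3

Encoded: [0, 0, 0, 2, 2, 3]


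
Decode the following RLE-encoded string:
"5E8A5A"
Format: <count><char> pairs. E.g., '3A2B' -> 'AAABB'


Expanding each <count><char> pair:
  5E -> 'EEEEE'
  8A -> 'AAAAAAAA'
  5A -> 'AAAAA'

Decoded = EEEEEAAAAAAAAAAAAA


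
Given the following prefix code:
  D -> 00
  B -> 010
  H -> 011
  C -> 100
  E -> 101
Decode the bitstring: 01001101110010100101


Decoding step by step:
Bits 010 -> B
Bits 011 -> H
Bits 011 -> H
Bits 100 -> C
Bits 101 -> E
Bits 00 -> D
Bits 101 -> E


Decoded message: BHHCEDE


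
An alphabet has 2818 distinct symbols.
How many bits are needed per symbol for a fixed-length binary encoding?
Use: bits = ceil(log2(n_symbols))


log2(2818) = 11.4605
Bracket: 2^11 = 2048 < 2818 <= 2^12 = 4096
So ceil(log2(2818)) = 12

bits = ceil(log2(2818)) = ceil(11.4605) = 12 bits


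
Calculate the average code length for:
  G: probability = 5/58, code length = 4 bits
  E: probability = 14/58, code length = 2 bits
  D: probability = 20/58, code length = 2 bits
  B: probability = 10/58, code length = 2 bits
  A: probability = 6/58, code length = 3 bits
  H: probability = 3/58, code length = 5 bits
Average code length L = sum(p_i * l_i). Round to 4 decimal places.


Weighted contributions p_i * l_i:
  G: (5/58) * 4 = 20/58
  E: (14/58) * 2 = 28/58
  D: (20/58) * 2 = 40/58
  B: (10/58) * 2 = 20/58
  A: (6/58) * 3 = 18/58
  H: (3/58) * 5 = 15/58
Sum = (20 + 28 + 40 + 20 + 18 + 15)/58 = 141/58

L = 141/58 = 2.4310 bits/symbol


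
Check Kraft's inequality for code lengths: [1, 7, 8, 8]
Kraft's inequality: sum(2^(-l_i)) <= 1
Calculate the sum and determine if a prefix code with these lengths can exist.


Sum = 2^(-1) + 2^(-7) + 2^(-8) + 2^(-8)
    = 0.5 + 0.0078125 + 0.00390625 + 0.00390625
    = 132/256 = 0.515625
Since 0.515625 <= 1, Kraft's inequality IS satisfied.
A prefix code with these lengths CAN exist.

Kraft sum = 0.515625. Satisfied.


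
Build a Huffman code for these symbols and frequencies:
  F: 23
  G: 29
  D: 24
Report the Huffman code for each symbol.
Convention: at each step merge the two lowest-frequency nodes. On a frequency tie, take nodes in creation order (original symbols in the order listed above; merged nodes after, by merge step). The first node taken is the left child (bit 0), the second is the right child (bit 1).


Huffman tree construction:
Step 1: Merge F(23) + D(24) = 47
Step 2: Merge G(29) + (F+D)(47) = 76
Read each symbol's code off the tree from the root (left child = 0, right child = 1).

Codes:
  F: 10 (length 2)
  G: 0 (length 1)
  D: 11 (length 2)
Average code length: 123/76 = 1.6184 bits/symbol


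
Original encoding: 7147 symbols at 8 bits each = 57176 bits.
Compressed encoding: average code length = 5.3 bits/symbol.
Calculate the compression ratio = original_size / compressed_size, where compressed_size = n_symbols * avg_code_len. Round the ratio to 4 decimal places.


original_size = n_symbols * orig_bits = 7147 * 8 = 57176 bits
compressed_size = n_symbols * avg_code_len = 7147 * 5.3 = 37879.1 bits
ratio = original_size / compressed_size = 57176 / 37879.1 = 1.5094

Compression ratio = 1.5094


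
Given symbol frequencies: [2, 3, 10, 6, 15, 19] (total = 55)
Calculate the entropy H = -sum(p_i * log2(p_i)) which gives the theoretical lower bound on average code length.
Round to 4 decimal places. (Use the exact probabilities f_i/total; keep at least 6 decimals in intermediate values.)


Per-symbol terms -p_i * log2(p_i) with p_i = f_i/55:
  p = 2/55 = 0.036364: log2(p) = -4.781360, -p*log2(p) = 0.173868
  p = 3/55 = 0.054545: log2(p) = -4.196397, -p*log2(p) = 0.228894
  p = 10/55 = 0.181818: log2(p) = -2.459432, -p*log2(p) = 0.447169
  p = 6/55 = 0.109091: log2(p) = -3.196397, -p*log2(p) = 0.348698
  p = 15/55 = 0.272727: log2(p) = -1.874469, -p*log2(p) = 0.511219
  p = 19/55 = 0.345455: log2(p) = -1.533432, -p*log2(p) = 0.529731
H = 0.173868 + 0.228894 + 0.447169 + 0.348698 + 0.511219 + 0.529731 = 2.239579

H = 2.2396 bits/symbol


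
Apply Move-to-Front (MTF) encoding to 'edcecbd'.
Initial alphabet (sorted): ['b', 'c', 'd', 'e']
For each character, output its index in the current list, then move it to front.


MTF encoding:
'e': index 3 in ['b', 'c', 'd', 'e'] -> ['e', 'b', 'c', 'd']
'd': index 3 in ['e', 'b', 'c', 'd'] -> ['d', 'e', 'b', 'c']
'c': index 3 in ['d', 'e', 'b', 'c'] -> ['c', 'd', 'e', 'b']
'e': index 2 in ['c', 'd', 'e', 'b'] -> ['e', 'c', 'd', 'b']
'c': index 1 in ['e', 'c', 'd', 'b'] -> ['c', 'e', 'd', 'b']
'b': index 3 in ['c', 'e', 'd', 'b'] -> ['b', 'c', 'e', 'd']
'd': index 3 in ['b', 'c', 'e', 'd'] -> ['d', 'b', 'c', 'e']


Output: [3, 3, 3, 2, 1, 3, 3]


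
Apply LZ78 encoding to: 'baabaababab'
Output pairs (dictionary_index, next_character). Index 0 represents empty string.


LZ78 encoding steps:
Dictionary: {0: ''}
Step 1: w='' (idx 0), next='b' -> output (0, 'b'), add 'b' as idx 1
Step 2: w='' (idx 0), next='a' -> output (0, 'a'), add 'a' as idx 2
Step 3: w='a' (idx 2), next='b' -> output (2, 'b'), add 'ab' as idx 3
Step 4: w='a' (idx 2), next='a' -> output (2, 'a'), add 'aa' as idx 4
Step 5: w='b' (idx 1), next='a' -> output (1, 'a'), add 'ba' as idx 5
Step 6: w='ba' (idx 5), next='b' -> output (5, 'b'), add 'bab' as idx 6


Encoded: [(0, 'b'), (0, 'a'), (2, 'b'), (2, 'a'), (1, 'a'), (5, 'b')]


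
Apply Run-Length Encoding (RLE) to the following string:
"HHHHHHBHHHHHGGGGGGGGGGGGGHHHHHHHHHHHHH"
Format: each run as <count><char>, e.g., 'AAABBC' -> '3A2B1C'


Scanning runs left to right:
  i=0: run of 'H' x 6 -> '6H'
  i=6: run of 'B' x 1 -> '1B'
  i=7: run of 'H' x 5 -> '5H'
  i=12: run of 'G' x 13 -> '13G'
  i=25: run of 'H' x 13 -> '13H'

RLE = 6H1B5H13G13H


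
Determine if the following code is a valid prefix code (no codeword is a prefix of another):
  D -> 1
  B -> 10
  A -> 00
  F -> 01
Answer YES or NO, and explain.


Checking each pair (does one codeword prefix another?):
  D='1' vs B='10': prefix -- VIOLATION

NO -- this is NOT a valid prefix code. D (1) is a prefix of B (10).


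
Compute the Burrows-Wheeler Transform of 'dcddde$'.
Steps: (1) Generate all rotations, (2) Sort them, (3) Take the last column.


Rotations (sorted):
  0: $dcddde -> last char: e
  1: cddde$d -> last char: d
  2: dcddde$ -> last char: $
  3: ddde$dc -> last char: c
  4: dde$dcd -> last char: d
  5: de$dcdd -> last char: d
  6: e$dcddd -> last char: d


BWT = ed$cddd


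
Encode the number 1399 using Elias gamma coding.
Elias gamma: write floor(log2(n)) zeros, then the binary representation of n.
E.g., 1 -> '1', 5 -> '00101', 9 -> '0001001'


num_bits = floor(log2(1399)) + 1 = 11
leading_zeros = num_bits - 1 = 10
binary(1399) = 10101110111

Elias gamma(1399) = '0000000000' + '10101110111' = 000000000010101110111 (21 bits)


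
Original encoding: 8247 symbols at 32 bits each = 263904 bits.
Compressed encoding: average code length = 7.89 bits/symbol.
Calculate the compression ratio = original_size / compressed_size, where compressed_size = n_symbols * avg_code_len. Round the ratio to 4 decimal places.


original_size = n_symbols * orig_bits = 8247 * 32 = 263904 bits
compressed_size = n_symbols * avg_code_len = 8247 * 7.89 = 65068.83 bits
ratio = original_size / compressed_size = 263904 / 65068.83 = 4.0558

Compression ratio = 4.0558
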